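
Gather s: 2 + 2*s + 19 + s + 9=3*s + 30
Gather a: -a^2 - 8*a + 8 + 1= -a^2 - 8*a + 9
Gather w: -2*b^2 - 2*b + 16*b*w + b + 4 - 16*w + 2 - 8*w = -2*b^2 - b + w*(16*b - 24) + 6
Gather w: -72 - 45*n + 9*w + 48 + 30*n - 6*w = -15*n + 3*w - 24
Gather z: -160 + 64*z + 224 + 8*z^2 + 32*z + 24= 8*z^2 + 96*z + 88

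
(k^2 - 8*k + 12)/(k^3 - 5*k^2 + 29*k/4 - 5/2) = 4*(k - 6)/(4*k^2 - 12*k + 5)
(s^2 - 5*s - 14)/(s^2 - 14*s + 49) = (s + 2)/(s - 7)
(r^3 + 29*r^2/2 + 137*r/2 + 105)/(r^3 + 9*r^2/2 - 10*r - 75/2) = (2*r^2 + 19*r + 42)/(2*r^2 - r - 15)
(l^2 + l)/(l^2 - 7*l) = (l + 1)/(l - 7)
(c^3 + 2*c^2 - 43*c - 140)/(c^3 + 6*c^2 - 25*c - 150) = (c^2 - 3*c - 28)/(c^2 + c - 30)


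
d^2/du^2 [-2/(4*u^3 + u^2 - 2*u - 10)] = 4*((12*u + 1)*(4*u^3 + u^2 - 2*u - 10) - 4*(6*u^2 + u - 1)^2)/(4*u^3 + u^2 - 2*u - 10)^3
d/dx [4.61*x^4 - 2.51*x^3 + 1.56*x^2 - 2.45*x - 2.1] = 18.44*x^3 - 7.53*x^2 + 3.12*x - 2.45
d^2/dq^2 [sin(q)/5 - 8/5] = -sin(q)/5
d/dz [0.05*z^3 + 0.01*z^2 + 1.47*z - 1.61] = 0.15*z^2 + 0.02*z + 1.47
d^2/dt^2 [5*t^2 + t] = 10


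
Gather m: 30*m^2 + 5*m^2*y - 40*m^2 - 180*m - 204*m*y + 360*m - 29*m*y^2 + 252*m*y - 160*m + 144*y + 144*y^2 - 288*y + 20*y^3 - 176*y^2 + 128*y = m^2*(5*y - 10) + m*(-29*y^2 + 48*y + 20) + 20*y^3 - 32*y^2 - 16*y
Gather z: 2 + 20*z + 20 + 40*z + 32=60*z + 54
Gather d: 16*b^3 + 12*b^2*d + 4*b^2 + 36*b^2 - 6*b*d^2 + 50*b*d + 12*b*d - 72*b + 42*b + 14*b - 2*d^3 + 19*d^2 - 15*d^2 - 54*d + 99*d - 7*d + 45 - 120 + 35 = 16*b^3 + 40*b^2 - 16*b - 2*d^3 + d^2*(4 - 6*b) + d*(12*b^2 + 62*b + 38) - 40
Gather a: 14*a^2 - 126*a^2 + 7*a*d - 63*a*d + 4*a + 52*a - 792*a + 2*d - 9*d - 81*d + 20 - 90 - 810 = -112*a^2 + a*(-56*d - 736) - 88*d - 880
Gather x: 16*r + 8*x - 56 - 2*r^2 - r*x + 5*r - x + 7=-2*r^2 + 21*r + x*(7 - r) - 49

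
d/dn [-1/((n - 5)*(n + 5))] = 2*n/((n - 5)^2*(n + 5)^2)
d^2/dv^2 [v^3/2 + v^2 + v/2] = 3*v + 2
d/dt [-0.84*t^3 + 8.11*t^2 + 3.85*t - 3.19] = -2.52*t^2 + 16.22*t + 3.85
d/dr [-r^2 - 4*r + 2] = -2*r - 4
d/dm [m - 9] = 1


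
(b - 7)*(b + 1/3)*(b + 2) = b^3 - 14*b^2/3 - 47*b/3 - 14/3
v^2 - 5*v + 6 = (v - 3)*(v - 2)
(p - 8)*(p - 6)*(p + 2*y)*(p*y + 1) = p^4*y + 2*p^3*y^2 - 14*p^3*y + p^3 - 28*p^2*y^2 + 50*p^2*y - 14*p^2 + 96*p*y^2 - 28*p*y + 48*p + 96*y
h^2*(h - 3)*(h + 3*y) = h^4 + 3*h^3*y - 3*h^3 - 9*h^2*y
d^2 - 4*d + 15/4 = (d - 5/2)*(d - 3/2)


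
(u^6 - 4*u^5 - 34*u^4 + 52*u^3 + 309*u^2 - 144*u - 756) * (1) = u^6 - 4*u^5 - 34*u^4 + 52*u^3 + 309*u^2 - 144*u - 756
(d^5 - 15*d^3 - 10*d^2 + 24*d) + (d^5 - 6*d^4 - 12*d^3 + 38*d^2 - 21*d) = 2*d^5 - 6*d^4 - 27*d^3 + 28*d^2 + 3*d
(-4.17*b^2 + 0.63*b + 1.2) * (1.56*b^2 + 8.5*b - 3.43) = -6.5052*b^4 - 34.4622*b^3 + 21.5301*b^2 + 8.0391*b - 4.116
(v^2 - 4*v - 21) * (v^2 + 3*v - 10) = v^4 - v^3 - 43*v^2 - 23*v + 210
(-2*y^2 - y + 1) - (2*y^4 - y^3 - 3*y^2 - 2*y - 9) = -2*y^4 + y^3 + y^2 + y + 10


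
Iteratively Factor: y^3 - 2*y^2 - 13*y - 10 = (y + 1)*(y^2 - 3*y - 10) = (y + 1)*(y + 2)*(y - 5)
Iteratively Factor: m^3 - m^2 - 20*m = (m + 4)*(m^2 - 5*m) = m*(m + 4)*(m - 5)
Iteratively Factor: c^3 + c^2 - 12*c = (c)*(c^2 + c - 12) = c*(c + 4)*(c - 3)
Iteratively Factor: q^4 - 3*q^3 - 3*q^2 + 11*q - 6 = (q - 1)*(q^3 - 2*q^2 - 5*q + 6) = (q - 3)*(q - 1)*(q^2 + q - 2) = (q - 3)*(q - 1)*(q + 2)*(q - 1)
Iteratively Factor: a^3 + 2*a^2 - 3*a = (a + 3)*(a^2 - a) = (a - 1)*(a + 3)*(a)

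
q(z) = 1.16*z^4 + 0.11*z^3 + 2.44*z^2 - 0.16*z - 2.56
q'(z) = 4.64*z^3 + 0.33*z^2 + 4.88*z - 0.16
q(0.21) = -2.48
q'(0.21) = 0.92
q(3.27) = 159.49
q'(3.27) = 181.57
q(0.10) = -2.55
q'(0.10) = 0.34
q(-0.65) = -1.25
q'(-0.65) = -4.47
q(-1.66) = 12.73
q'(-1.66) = -28.58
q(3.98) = 333.45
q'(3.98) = 317.02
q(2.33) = 45.89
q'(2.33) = 71.69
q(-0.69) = -1.06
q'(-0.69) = -4.89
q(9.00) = 7884.59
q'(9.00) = 3453.05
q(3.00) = 115.85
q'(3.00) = 142.73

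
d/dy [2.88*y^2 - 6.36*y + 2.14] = 5.76*y - 6.36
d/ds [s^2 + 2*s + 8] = 2*s + 2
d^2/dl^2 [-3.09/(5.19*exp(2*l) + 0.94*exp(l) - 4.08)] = (-3.09*(10.38*exp(l) + 0.94)*(20.76*exp(l) + 1.88)*exp(l) + (64.1484*exp(l) + 2.9046)*(5.19*exp(2*l) + 0.94*exp(l) - 4.08))*exp(l)/(5.19*exp(2*l) + 0.94*exp(l) - 4.08)^3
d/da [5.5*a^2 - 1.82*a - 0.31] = 11.0*a - 1.82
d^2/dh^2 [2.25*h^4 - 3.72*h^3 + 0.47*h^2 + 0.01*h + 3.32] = 27.0*h^2 - 22.32*h + 0.94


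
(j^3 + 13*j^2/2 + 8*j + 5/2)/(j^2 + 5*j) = j + 3/2 + 1/(2*j)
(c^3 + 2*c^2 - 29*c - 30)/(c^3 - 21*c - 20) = (c + 6)/(c + 4)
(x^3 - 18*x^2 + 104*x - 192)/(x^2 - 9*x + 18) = (x^2 - 12*x + 32)/(x - 3)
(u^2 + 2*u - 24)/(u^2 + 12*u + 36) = (u - 4)/(u + 6)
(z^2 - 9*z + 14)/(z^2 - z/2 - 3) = 2*(z - 7)/(2*z + 3)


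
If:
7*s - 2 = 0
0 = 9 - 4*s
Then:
No Solution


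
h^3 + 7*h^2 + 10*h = h*(h + 2)*(h + 5)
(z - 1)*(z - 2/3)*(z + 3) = z^3 + 4*z^2/3 - 13*z/3 + 2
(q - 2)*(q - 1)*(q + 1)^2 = q^4 - q^3 - 3*q^2 + q + 2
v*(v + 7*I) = v^2 + 7*I*v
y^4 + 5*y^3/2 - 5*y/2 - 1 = (y - 1)*(y + 1/2)*(y + 1)*(y + 2)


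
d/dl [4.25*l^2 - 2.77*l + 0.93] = 8.5*l - 2.77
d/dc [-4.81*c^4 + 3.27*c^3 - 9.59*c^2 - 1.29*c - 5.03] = -19.24*c^3 + 9.81*c^2 - 19.18*c - 1.29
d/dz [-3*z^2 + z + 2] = 1 - 6*z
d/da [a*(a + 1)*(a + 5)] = 3*a^2 + 12*a + 5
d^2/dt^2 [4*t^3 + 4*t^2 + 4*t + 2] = 24*t + 8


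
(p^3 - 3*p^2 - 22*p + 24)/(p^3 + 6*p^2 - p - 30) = (p^3 - 3*p^2 - 22*p + 24)/(p^3 + 6*p^2 - p - 30)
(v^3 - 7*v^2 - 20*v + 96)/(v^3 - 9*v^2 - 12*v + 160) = (v - 3)/(v - 5)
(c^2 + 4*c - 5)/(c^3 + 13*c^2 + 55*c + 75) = (c - 1)/(c^2 + 8*c + 15)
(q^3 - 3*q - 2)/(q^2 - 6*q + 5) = (q^3 - 3*q - 2)/(q^2 - 6*q + 5)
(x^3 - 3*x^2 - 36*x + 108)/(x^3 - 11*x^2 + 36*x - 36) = (x + 6)/(x - 2)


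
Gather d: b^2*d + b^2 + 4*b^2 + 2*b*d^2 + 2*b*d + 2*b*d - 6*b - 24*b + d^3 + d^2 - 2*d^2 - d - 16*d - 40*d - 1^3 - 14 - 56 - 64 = 5*b^2 - 30*b + d^3 + d^2*(2*b - 1) + d*(b^2 + 4*b - 57) - 135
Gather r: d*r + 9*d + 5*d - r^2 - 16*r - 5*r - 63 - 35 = 14*d - r^2 + r*(d - 21) - 98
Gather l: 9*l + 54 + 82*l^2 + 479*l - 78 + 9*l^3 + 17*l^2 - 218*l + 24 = 9*l^3 + 99*l^2 + 270*l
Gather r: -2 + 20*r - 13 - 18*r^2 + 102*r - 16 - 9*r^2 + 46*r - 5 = -27*r^2 + 168*r - 36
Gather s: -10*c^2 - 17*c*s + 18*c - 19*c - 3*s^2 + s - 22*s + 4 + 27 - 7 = -10*c^2 - c - 3*s^2 + s*(-17*c - 21) + 24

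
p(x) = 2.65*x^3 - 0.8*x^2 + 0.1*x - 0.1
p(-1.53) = -11.62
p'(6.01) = 277.64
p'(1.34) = 12.23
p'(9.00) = 629.65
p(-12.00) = -4695.70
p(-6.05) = -616.82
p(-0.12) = -0.13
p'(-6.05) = 300.77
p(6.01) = 546.87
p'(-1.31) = 15.84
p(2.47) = 35.20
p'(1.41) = 13.65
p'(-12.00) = 1164.10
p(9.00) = 1867.85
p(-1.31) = -7.56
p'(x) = 7.95*x^2 - 1.6*x + 0.1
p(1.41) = 5.88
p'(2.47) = 44.65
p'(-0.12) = 0.41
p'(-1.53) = 21.16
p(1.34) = 4.97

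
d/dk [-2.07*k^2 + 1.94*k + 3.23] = 1.94 - 4.14*k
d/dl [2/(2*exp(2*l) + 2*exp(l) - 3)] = (-8*exp(l) - 4)*exp(l)/(2*exp(2*l) + 2*exp(l) - 3)^2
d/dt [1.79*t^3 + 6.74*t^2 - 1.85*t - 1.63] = 5.37*t^2 + 13.48*t - 1.85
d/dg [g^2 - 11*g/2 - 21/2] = 2*g - 11/2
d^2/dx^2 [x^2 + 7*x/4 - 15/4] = 2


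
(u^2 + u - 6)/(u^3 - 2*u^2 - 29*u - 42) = (u - 2)/(u^2 - 5*u - 14)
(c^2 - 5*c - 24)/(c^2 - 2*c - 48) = (c + 3)/(c + 6)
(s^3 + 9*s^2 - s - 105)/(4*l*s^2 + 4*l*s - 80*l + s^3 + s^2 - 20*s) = (s^2 + 4*s - 21)/(4*l*s - 16*l + s^2 - 4*s)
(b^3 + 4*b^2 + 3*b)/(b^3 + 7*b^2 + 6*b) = (b + 3)/(b + 6)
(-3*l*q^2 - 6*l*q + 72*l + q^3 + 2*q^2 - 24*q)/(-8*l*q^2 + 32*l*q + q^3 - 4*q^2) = (-3*l*q - 18*l + q^2 + 6*q)/(q*(-8*l + q))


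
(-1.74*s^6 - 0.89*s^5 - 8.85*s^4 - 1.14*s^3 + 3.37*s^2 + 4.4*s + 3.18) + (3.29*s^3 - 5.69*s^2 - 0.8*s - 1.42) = -1.74*s^6 - 0.89*s^5 - 8.85*s^4 + 2.15*s^3 - 2.32*s^2 + 3.6*s + 1.76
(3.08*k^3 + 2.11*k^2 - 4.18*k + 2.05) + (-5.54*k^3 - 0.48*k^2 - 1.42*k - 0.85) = -2.46*k^3 + 1.63*k^2 - 5.6*k + 1.2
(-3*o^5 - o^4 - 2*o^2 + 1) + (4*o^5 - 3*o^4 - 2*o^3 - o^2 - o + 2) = o^5 - 4*o^4 - 2*o^3 - 3*o^2 - o + 3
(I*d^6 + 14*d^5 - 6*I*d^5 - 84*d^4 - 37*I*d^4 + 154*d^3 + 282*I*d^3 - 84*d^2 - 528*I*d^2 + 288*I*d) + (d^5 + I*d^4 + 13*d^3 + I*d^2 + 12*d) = I*d^6 + 15*d^5 - 6*I*d^5 - 84*d^4 - 36*I*d^4 + 167*d^3 + 282*I*d^3 - 84*d^2 - 527*I*d^2 + 12*d + 288*I*d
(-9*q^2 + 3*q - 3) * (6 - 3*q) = 27*q^3 - 63*q^2 + 27*q - 18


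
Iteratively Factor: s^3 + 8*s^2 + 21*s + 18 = (s + 3)*(s^2 + 5*s + 6) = (s + 2)*(s + 3)*(s + 3)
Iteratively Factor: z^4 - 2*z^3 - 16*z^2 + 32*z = (z)*(z^3 - 2*z^2 - 16*z + 32) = z*(z + 4)*(z^2 - 6*z + 8) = z*(z - 4)*(z + 4)*(z - 2)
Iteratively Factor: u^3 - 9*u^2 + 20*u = (u - 4)*(u^2 - 5*u) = u*(u - 4)*(u - 5)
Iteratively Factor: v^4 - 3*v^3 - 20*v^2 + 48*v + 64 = (v - 4)*(v^3 + v^2 - 16*v - 16) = (v - 4)*(v + 1)*(v^2 - 16) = (v - 4)*(v + 1)*(v + 4)*(v - 4)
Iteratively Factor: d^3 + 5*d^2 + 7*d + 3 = (d + 3)*(d^2 + 2*d + 1) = (d + 1)*(d + 3)*(d + 1)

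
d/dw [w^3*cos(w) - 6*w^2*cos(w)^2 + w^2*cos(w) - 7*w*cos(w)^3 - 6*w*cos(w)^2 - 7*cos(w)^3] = -w^3*sin(w) - w^2*sin(w) + 6*w^2*sin(2*w) + 3*w^2*cos(w) + 21*w*sin(w)*cos(w)^2 + 6*w*sin(2*w) - 12*w*cos(w)^2 + 2*w*cos(w) + 21*sin(w)*cos(w)^2 - 7*cos(w)^3 - 6*cos(w)^2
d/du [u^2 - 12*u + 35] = 2*u - 12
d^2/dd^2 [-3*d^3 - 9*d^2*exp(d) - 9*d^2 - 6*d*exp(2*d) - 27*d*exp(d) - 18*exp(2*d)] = -9*d^2*exp(d) - 24*d*exp(2*d) - 63*d*exp(d) - 18*d - 96*exp(2*d) - 72*exp(d) - 18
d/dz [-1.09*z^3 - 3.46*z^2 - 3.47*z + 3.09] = -3.27*z^2 - 6.92*z - 3.47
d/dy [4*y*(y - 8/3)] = 8*y - 32/3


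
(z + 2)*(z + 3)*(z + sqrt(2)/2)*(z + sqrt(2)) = z^4 + 3*sqrt(2)*z^3/2 + 5*z^3 + 7*z^2 + 15*sqrt(2)*z^2/2 + 5*z + 9*sqrt(2)*z + 6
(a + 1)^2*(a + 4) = a^3 + 6*a^2 + 9*a + 4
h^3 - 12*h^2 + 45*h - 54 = (h - 6)*(h - 3)^2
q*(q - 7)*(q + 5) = q^3 - 2*q^2 - 35*q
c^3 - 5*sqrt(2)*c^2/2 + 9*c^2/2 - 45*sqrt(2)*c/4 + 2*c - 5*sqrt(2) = (c + 1/2)*(c + 4)*(c - 5*sqrt(2)/2)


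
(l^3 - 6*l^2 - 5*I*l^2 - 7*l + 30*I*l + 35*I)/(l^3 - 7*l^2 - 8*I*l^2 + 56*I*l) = (l^2 + l*(1 - 5*I) - 5*I)/(l*(l - 8*I))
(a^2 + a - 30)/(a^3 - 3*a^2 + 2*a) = (a^2 + a - 30)/(a*(a^2 - 3*a + 2))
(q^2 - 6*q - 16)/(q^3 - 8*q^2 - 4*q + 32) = 1/(q - 2)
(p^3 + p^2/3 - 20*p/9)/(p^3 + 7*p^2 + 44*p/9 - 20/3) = p*(3*p - 4)/(3*p^2 + 16*p - 12)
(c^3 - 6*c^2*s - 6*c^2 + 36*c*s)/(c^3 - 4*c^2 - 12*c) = (c - 6*s)/(c + 2)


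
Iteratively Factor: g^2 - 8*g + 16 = (g - 4)*(g - 4)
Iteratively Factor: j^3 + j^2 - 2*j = (j - 1)*(j^2 + 2*j) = j*(j - 1)*(j + 2)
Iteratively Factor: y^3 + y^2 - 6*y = (y - 2)*(y^2 + 3*y) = y*(y - 2)*(y + 3)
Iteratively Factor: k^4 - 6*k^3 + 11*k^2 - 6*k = (k - 1)*(k^3 - 5*k^2 + 6*k) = (k - 2)*(k - 1)*(k^2 - 3*k) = k*(k - 2)*(k - 1)*(k - 3)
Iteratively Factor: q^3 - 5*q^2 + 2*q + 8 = (q - 4)*(q^2 - q - 2) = (q - 4)*(q - 2)*(q + 1)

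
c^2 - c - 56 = (c - 8)*(c + 7)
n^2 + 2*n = n*(n + 2)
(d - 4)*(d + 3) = d^2 - d - 12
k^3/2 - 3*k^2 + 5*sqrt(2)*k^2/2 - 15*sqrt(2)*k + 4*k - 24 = (k/2 + sqrt(2)/2)*(k - 6)*(k + 4*sqrt(2))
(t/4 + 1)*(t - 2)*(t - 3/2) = t^3/4 + t^2/8 - 11*t/4 + 3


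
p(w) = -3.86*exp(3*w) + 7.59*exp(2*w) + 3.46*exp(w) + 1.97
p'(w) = -11.58*exp(3*w) + 15.18*exp(2*w) + 3.46*exp(w)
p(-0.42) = 6.43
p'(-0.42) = 5.54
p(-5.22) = 1.99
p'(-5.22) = 0.02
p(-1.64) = 2.90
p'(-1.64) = 1.16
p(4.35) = -1749440.00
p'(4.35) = -5294424.16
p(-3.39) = 2.10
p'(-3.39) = 0.13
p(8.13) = -150930865133.40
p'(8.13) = -452880091098.54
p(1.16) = -35.05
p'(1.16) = -210.38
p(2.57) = -7266.98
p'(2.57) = -23193.01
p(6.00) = -252210774.17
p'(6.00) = -757870429.01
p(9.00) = -2053207821518.55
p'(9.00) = -6160121879800.65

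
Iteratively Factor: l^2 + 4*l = (l + 4)*(l)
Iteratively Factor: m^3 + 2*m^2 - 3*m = (m + 3)*(m^2 - m) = (m - 1)*(m + 3)*(m)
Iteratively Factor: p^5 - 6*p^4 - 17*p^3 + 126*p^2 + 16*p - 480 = (p - 4)*(p^4 - 2*p^3 - 25*p^2 + 26*p + 120) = (p - 4)*(p - 3)*(p^3 + p^2 - 22*p - 40) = (p - 4)*(p - 3)*(p + 2)*(p^2 - p - 20) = (p - 5)*(p - 4)*(p - 3)*(p + 2)*(p + 4)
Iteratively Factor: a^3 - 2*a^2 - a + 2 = (a - 1)*(a^2 - a - 2) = (a - 1)*(a + 1)*(a - 2)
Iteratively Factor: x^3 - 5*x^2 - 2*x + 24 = (x - 3)*(x^2 - 2*x - 8) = (x - 4)*(x - 3)*(x + 2)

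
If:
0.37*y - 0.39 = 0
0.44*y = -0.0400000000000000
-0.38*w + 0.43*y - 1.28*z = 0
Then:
No Solution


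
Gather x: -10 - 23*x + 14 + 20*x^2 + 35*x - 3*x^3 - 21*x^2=-3*x^3 - x^2 + 12*x + 4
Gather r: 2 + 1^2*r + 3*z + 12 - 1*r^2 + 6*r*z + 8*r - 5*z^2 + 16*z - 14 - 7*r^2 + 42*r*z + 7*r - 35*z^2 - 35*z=-8*r^2 + r*(48*z + 16) - 40*z^2 - 16*z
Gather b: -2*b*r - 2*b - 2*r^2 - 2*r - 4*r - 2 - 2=b*(-2*r - 2) - 2*r^2 - 6*r - 4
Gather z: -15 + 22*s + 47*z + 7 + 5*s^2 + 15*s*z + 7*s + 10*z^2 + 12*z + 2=5*s^2 + 29*s + 10*z^2 + z*(15*s + 59) - 6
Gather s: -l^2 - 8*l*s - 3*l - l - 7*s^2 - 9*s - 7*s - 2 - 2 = -l^2 - 4*l - 7*s^2 + s*(-8*l - 16) - 4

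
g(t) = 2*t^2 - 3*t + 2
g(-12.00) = 326.00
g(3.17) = 12.59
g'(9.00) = 33.00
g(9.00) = 137.00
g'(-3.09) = -15.36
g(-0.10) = 2.32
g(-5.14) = 70.26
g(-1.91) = 15.03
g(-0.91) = 6.39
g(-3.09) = 30.37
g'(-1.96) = -10.84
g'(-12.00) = -51.00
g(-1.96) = 15.56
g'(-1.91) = -10.64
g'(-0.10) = -3.40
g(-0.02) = 2.06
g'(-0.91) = -6.64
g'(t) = 4*t - 3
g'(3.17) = 9.68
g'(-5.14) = -23.56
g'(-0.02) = -3.08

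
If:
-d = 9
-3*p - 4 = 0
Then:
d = -9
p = -4/3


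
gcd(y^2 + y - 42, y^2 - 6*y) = y - 6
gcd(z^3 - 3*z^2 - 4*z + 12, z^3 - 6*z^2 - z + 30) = z^2 - z - 6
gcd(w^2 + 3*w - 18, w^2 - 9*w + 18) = w - 3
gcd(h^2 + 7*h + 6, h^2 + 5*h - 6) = h + 6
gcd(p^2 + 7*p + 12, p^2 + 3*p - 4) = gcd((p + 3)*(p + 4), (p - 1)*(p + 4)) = p + 4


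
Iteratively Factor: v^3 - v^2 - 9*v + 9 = (v - 3)*(v^2 + 2*v - 3) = (v - 3)*(v + 3)*(v - 1)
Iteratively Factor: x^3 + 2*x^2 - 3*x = (x + 3)*(x^2 - x) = (x - 1)*(x + 3)*(x)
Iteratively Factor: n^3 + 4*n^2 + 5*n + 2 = (n + 1)*(n^2 + 3*n + 2) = (n + 1)^2*(n + 2)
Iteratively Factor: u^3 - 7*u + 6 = (u + 3)*(u^2 - 3*u + 2) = (u - 1)*(u + 3)*(u - 2)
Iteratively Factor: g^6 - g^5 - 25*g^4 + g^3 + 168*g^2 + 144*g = (g)*(g^5 - g^4 - 25*g^3 + g^2 + 168*g + 144) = g*(g - 4)*(g^4 + 3*g^3 - 13*g^2 - 51*g - 36) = g*(g - 4)^2*(g^3 + 7*g^2 + 15*g + 9) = g*(g - 4)^2*(g + 1)*(g^2 + 6*g + 9) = g*(g - 4)^2*(g + 1)*(g + 3)*(g + 3)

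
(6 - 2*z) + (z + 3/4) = 27/4 - z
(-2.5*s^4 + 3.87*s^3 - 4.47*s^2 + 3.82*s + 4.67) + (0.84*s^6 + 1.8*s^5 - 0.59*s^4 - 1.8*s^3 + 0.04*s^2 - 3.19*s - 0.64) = 0.84*s^6 + 1.8*s^5 - 3.09*s^4 + 2.07*s^3 - 4.43*s^2 + 0.63*s + 4.03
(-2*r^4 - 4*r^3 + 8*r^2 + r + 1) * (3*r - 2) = -6*r^5 - 8*r^4 + 32*r^3 - 13*r^2 + r - 2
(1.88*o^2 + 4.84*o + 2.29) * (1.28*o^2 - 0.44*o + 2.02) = 2.4064*o^4 + 5.368*o^3 + 4.5992*o^2 + 8.7692*o + 4.6258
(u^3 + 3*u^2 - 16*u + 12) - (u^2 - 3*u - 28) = u^3 + 2*u^2 - 13*u + 40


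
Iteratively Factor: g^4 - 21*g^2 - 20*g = (g + 4)*(g^3 - 4*g^2 - 5*g) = g*(g + 4)*(g^2 - 4*g - 5) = g*(g - 5)*(g + 4)*(g + 1)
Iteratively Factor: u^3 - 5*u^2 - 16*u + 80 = (u + 4)*(u^2 - 9*u + 20) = (u - 4)*(u + 4)*(u - 5)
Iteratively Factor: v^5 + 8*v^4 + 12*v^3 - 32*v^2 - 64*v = (v + 2)*(v^4 + 6*v^3 - 32*v) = (v - 2)*(v + 2)*(v^3 + 8*v^2 + 16*v) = (v - 2)*(v + 2)*(v + 4)*(v^2 + 4*v) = (v - 2)*(v + 2)*(v + 4)^2*(v)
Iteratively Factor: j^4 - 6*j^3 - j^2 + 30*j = (j)*(j^3 - 6*j^2 - j + 30) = j*(j + 2)*(j^2 - 8*j + 15) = j*(j - 3)*(j + 2)*(j - 5)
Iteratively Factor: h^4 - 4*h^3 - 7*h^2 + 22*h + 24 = (h + 2)*(h^3 - 6*h^2 + 5*h + 12) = (h - 4)*(h + 2)*(h^2 - 2*h - 3) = (h - 4)*(h - 3)*(h + 2)*(h + 1)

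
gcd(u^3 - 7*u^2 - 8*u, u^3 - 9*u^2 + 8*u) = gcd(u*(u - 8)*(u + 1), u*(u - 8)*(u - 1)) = u^2 - 8*u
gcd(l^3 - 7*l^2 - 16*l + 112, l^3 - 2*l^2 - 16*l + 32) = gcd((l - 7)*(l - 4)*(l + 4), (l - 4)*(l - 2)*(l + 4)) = l^2 - 16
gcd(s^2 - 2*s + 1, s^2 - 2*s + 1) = s^2 - 2*s + 1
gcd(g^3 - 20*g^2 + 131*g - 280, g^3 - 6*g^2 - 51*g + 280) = g^2 - 13*g + 40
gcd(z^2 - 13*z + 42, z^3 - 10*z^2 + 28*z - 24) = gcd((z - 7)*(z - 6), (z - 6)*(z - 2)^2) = z - 6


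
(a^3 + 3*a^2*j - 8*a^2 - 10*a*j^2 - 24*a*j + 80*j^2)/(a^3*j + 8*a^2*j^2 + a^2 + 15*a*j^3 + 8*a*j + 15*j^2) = (a^2 - 2*a*j - 8*a + 16*j)/(a^2*j + 3*a*j^2 + a + 3*j)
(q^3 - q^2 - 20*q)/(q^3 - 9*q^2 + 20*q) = (q + 4)/(q - 4)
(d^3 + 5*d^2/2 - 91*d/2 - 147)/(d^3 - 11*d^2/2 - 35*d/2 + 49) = (d + 6)/(d - 2)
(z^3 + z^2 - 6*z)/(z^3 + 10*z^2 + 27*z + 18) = z*(z - 2)/(z^2 + 7*z + 6)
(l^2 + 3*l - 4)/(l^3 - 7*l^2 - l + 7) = (l + 4)/(l^2 - 6*l - 7)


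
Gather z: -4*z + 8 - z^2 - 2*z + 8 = -z^2 - 6*z + 16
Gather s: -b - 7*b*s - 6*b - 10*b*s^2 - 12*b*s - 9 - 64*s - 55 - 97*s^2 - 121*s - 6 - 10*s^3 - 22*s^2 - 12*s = -7*b - 10*s^3 + s^2*(-10*b - 119) + s*(-19*b - 197) - 70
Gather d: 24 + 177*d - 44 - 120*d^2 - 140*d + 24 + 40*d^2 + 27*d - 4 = -80*d^2 + 64*d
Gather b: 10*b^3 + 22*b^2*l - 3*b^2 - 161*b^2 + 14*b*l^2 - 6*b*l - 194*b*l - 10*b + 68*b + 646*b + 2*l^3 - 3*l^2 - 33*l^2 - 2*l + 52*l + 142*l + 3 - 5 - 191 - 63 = 10*b^3 + b^2*(22*l - 164) + b*(14*l^2 - 200*l + 704) + 2*l^3 - 36*l^2 + 192*l - 256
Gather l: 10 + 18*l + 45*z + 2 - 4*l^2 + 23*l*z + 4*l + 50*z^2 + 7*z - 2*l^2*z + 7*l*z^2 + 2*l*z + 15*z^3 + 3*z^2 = l^2*(-2*z - 4) + l*(7*z^2 + 25*z + 22) + 15*z^3 + 53*z^2 + 52*z + 12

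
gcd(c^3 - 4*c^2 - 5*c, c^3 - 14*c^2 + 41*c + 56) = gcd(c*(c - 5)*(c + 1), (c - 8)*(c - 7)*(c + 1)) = c + 1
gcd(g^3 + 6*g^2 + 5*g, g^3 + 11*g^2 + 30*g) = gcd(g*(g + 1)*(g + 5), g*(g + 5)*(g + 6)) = g^2 + 5*g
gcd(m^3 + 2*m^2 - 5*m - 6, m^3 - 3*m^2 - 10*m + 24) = m^2 + m - 6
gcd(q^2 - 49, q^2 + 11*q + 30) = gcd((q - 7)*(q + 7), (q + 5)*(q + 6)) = 1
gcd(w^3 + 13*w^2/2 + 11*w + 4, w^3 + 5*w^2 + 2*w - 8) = w^2 + 6*w + 8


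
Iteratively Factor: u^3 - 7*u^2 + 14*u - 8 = (u - 2)*(u^2 - 5*u + 4) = (u - 4)*(u - 2)*(u - 1)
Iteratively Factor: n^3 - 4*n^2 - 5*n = (n - 5)*(n^2 + n) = (n - 5)*(n + 1)*(n)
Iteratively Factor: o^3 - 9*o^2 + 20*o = (o)*(o^2 - 9*o + 20) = o*(o - 4)*(o - 5)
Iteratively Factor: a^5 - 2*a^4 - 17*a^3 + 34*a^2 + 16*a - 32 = (a + 4)*(a^4 - 6*a^3 + 7*a^2 + 6*a - 8) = (a + 1)*(a + 4)*(a^3 - 7*a^2 + 14*a - 8) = (a - 2)*(a + 1)*(a + 4)*(a^2 - 5*a + 4) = (a - 2)*(a - 1)*(a + 1)*(a + 4)*(a - 4)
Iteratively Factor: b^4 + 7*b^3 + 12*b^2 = (b + 4)*(b^3 + 3*b^2) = b*(b + 4)*(b^2 + 3*b) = b*(b + 3)*(b + 4)*(b)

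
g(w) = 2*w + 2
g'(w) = 2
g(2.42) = 6.84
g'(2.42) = 2.00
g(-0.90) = 0.20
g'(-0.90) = 2.00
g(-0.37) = 1.26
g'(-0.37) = 2.00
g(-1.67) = -1.34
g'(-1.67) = 2.00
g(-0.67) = 0.66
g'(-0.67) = 2.00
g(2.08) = 6.16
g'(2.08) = 2.00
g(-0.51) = 0.98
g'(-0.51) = 2.00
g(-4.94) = -7.88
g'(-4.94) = 2.00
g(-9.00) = -16.00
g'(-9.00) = 2.00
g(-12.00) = -22.00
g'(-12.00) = 2.00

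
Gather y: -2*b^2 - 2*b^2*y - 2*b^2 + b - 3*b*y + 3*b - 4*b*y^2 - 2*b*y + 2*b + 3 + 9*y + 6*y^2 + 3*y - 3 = -4*b^2 + 6*b + y^2*(6 - 4*b) + y*(-2*b^2 - 5*b + 12)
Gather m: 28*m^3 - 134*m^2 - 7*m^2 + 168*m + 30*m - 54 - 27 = 28*m^3 - 141*m^2 + 198*m - 81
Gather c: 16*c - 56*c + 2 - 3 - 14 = -40*c - 15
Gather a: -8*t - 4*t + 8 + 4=12 - 12*t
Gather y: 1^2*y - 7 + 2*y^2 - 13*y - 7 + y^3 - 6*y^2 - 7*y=y^3 - 4*y^2 - 19*y - 14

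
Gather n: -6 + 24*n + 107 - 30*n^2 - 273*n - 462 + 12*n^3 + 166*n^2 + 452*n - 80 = 12*n^3 + 136*n^2 + 203*n - 441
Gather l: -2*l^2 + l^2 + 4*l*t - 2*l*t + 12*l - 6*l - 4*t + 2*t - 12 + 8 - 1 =-l^2 + l*(2*t + 6) - 2*t - 5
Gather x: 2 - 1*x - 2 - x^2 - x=-x^2 - 2*x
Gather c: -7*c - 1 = -7*c - 1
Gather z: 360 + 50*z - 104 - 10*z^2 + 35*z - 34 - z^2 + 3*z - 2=-11*z^2 + 88*z + 220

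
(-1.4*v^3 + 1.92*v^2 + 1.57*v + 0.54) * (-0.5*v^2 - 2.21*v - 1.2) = 0.7*v^5 + 2.134*v^4 - 3.3482*v^3 - 6.0437*v^2 - 3.0774*v - 0.648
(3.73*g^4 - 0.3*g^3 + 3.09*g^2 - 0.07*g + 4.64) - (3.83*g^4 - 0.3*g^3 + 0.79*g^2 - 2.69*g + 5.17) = -0.1*g^4 + 2.3*g^2 + 2.62*g - 0.53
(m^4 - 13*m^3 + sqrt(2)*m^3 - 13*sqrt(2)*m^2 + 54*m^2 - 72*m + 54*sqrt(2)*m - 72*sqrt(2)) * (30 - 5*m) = -5*m^5 - 5*sqrt(2)*m^4 + 95*m^4 - 660*m^3 + 95*sqrt(2)*m^3 - 660*sqrt(2)*m^2 + 1980*m^2 - 2160*m + 1980*sqrt(2)*m - 2160*sqrt(2)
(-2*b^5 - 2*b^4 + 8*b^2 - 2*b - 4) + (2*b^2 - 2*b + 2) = -2*b^5 - 2*b^4 + 10*b^2 - 4*b - 2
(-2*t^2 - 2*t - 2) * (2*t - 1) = -4*t^3 - 2*t^2 - 2*t + 2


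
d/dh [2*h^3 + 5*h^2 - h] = 6*h^2 + 10*h - 1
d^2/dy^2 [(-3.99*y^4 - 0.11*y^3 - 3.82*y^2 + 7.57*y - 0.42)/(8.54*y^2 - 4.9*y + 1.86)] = (-581.994168*y^6 + 1001.79324*y^5 - 955.071936*y^4 + 1364.531112*y^3 + 20.6524079999995*y^2 - 618.300864*y + 104.729112)/(622.835864*y^6 - 1072.09452*y^5 + 1022.094528*y^4 - 584.65036*y^3 + 222.610752*y^2 - 50.85612*y + 6.434856)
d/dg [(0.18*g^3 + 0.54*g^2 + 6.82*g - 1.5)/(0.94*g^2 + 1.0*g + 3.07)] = (0.1692*g^4 + 0.36*g^3 - 4.213*g^2 + 6.1356*g + 22.4374)/(0.8836*g^4 + 1.88*g^3 + 6.7716*g^2 + 6.14*g + 9.4249)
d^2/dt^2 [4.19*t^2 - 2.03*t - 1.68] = 8.38000000000000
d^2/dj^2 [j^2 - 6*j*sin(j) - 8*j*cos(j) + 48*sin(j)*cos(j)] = 6*j*sin(j) + 8*j*cos(j) + 16*sin(j) - 96*sin(2*j) - 12*cos(j) + 2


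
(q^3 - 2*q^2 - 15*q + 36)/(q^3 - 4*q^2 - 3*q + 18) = (q + 4)/(q + 2)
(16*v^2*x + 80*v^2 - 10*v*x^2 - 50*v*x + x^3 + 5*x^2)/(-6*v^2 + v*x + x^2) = (-8*v*x - 40*v + x^2 + 5*x)/(3*v + x)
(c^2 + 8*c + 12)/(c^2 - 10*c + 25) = (c^2 + 8*c + 12)/(c^2 - 10*c + 25)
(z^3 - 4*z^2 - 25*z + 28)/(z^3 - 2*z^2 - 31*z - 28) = (z - 1)/(z + 1)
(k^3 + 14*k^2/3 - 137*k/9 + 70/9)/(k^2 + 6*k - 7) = (9*k^2 - 21*k + 10)/(9*(k - 1))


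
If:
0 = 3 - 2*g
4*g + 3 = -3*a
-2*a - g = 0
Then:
No Solution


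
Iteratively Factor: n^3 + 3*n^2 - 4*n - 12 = (n + 2)*(n^2 + n - 6) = (n - 2)*(n + 2)*(n + 3)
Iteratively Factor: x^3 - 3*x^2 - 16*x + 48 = (x - 3)*(x^2 - 16) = (x - 3)*(x + 4)*(x - 4)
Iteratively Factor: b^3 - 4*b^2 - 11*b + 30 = (b + 3)*(b^2 - 7*b + 10) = (b - 2)*(b + 3)*(b - 5)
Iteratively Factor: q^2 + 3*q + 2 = (q + 1)*(q + 2)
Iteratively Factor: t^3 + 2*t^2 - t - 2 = (t + 1)*(t^2 + t - 2) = (t - 1)*(t + 1)*(t + 2)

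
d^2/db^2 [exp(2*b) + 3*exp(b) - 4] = (4*exp(b) + 3)*exp(b)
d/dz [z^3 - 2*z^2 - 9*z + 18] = 3*z^2 - 4*z - 9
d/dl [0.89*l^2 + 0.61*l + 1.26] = 1.78*l + 0.61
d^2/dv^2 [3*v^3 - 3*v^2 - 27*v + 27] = 18*v - 6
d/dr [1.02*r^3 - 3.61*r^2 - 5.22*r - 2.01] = 3.06*r^2 - 7.22*r - 5.22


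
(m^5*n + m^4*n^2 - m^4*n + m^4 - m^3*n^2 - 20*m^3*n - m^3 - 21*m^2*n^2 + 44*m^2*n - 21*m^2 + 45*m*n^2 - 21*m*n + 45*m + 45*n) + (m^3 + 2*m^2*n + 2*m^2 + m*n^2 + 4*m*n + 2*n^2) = m^5*n + m^4*n^2 - m^4*n + m^4 - m^3*n^2 - 20*m^3*n - 21*m^2*n^2 + 46*m^2*n - 19*m^2 + 46*m*n^2 - 17*m*n + 45*m + 2*n^2 + 45*n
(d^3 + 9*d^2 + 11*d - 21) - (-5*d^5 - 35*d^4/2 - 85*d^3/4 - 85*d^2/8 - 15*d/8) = 5*d^5 + 35*d^4/2 + 89*d^3/4 + 157*d^2/8 + 103*d/8 - 21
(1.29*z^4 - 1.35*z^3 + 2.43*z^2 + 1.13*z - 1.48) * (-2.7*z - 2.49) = -3.483*z^5 + 0.4329*z^4 - 3.1995*z^3 - 9.1017*z^2 + 1.1823*z + 3.6852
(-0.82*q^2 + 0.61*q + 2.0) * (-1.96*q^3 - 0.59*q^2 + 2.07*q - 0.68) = 1.6072*q^5 - 0.7118*q^4 - 5.9773*q^3 + 0.6403*q^2 + 3.7252*q - 1.36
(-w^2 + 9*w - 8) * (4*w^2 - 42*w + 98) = -4*w^4 + 78*w^3 - 508*w^2 + 1218*w - 784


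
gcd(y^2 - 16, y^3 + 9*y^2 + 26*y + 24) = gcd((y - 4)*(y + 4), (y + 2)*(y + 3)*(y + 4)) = y + 4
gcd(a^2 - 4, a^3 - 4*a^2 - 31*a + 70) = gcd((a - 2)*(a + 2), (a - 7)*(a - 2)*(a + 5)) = a - 2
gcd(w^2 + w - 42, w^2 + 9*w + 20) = 1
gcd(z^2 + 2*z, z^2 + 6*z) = z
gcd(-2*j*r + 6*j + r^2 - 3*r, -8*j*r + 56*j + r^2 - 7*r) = 1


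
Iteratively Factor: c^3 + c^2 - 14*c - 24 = (c + 2)*(c^2 - c - 12) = (c - 4)*(c + 2)*(c + 3)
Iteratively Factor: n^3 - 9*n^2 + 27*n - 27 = (n - 3)*(n^2 - 6*n + 9) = (n - 3)^2*(n - 3)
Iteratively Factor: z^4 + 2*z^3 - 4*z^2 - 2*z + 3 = (z - 1)*(z^3 + 3*z^2 - z - 3) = (z - 1)*(z + 1)*(z^2 + 2*z - 3) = (z - 1)*(z + 1)*(z + 3)*(z - 1)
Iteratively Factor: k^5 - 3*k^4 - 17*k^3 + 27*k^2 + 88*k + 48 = (k + 1)*(k^4 - 4*k^3 - 13*k^2 + 40*k + 48) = (k - 4)*(k + 1)*(k^3 - 13*k - 12) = (k - 4)*(k + 1)*(k + 3)*(k^2 - 3*k - 4) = (k - 4)^2*(k + 1)*(k + 3)*(k + 1)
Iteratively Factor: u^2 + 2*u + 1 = (u + 1)*(u + 1)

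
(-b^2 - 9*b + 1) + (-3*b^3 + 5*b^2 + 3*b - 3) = -3*b^3 + 4*b^2 - 6*b - 2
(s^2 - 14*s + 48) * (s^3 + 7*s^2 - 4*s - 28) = s^5 - 7*s^4 - 54*s^3 + 364*s^2 + 200*s - 1344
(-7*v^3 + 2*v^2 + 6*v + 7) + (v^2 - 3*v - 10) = -7*v^3 + 3*v^2 + 3*v - 3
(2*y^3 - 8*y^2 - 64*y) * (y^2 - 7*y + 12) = 2*y^5 - 22*y^4 + 16*y^3 + 352*y^2 - 768*y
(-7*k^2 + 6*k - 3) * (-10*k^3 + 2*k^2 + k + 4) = 70*k^5 - 74*k^4 + 35*k^3 - 28*k^2 + 21*k - 12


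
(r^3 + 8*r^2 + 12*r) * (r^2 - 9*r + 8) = r^5 - r^4 - 52*r^3 - 44*r^2 + 96*r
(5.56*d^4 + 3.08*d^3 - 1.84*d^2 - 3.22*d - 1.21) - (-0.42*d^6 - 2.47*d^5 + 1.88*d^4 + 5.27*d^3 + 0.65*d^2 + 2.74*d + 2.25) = 0.42*d^6 + 2.47*d^5 + 3.68*d^4 - 2.19*d^3 - 2.49*d^2 - 5.96*d - 3.46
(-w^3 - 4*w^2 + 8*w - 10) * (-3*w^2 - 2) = 3*w^5 + 12*w^4 - 22*w^3 + 38*w^2 - 16*w + 20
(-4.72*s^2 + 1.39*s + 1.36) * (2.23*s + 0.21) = -10.5256*s^3 + 2.1085*s^2 + 3.3247*s + 0.2856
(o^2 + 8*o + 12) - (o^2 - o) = 9*o + 12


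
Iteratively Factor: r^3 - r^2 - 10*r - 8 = (r + 2)*(r^2 - 3*r - 4) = (r + 1)*(r + 2)*(r - 4)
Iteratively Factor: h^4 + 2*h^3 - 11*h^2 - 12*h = (h + 1)*(h^3 + h^2 - 12*h) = (h - 3)*(h + 1)*(h^2 + 4*h) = (h - 3)*(h + 1)*(h + 4)*(h)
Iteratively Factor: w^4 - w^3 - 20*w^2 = (w)*(w^3 - w^2 - 20*w) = w*(w - 5)*(w^2 + 4*w) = w*(w - 5)*(w + 4)*(w)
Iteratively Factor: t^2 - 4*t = (t - 4)*(t)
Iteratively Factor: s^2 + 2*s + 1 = (s + 1)*(s + 1)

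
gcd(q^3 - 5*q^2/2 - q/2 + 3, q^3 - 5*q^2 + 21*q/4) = q - 3/2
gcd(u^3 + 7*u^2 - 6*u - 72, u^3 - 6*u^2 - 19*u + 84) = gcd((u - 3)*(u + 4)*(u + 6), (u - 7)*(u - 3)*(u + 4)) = u^2 + u - 12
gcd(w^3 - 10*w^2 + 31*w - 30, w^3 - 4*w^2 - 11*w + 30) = w^2 - 7*w + 10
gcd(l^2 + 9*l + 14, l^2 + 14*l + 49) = l + 7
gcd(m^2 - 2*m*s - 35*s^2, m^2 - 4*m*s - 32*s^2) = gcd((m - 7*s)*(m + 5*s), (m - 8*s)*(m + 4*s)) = 1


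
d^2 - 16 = (d - 4)*(d + 4)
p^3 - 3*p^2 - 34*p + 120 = (p - 5)*(p - 4)*(p + 6)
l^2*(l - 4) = l^3 - 4*l^2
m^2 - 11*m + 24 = (m - 8)*(m - 3)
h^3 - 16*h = h*(h - 4)*(h + 4)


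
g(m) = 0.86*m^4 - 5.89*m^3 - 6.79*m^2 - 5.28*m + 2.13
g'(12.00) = 3231.60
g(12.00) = 6616.05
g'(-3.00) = -216.45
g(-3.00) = 185.55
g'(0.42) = -13.85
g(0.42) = -1.69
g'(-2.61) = -151.37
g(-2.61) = 114.29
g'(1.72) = -63.41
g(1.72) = -49.48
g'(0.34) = -11.80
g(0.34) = -0.67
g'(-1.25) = -22.63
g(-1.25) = 11.72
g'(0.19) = -8.47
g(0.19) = 0.84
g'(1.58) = -57.28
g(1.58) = -41.04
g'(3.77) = -123.29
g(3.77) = -256.16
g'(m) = 3.44*m^3 - 17.67*m^2 - 13.58*m - 5.28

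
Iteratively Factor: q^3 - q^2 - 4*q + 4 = (q - 2)*(q^2 + q - 2) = (q - 2)*(q + 2)*(q - 1)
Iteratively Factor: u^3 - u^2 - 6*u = (u - 3)*(u^2 + 2*u) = u*(u - 3)*(u + 2)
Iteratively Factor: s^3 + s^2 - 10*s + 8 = (s - 1)*(s^2 + 2*s - 8) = (s - 1)*(s + 4)*(s - 2)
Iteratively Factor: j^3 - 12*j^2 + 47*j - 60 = (j - 3)*(j^2 - 9*j + 20) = (j - 4)*(j - 3)*(j - 5)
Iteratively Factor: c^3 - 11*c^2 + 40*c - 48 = (c - 3)*(c^2 - 8*c + 16) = (c - 4)*(c - 3)*(c - 4)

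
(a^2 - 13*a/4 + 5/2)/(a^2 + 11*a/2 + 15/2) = (4*a^2 - 13*a + 10)/(2*(2*a^2 + 11*a + 15))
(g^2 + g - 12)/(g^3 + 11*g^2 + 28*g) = (g - 3)/(g*(g + 7))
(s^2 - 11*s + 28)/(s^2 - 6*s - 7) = (s - 4)/(s + 1)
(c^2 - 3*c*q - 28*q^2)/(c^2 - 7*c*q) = (c + 4*q)/c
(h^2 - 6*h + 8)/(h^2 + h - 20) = (h - 2)/(h + 5)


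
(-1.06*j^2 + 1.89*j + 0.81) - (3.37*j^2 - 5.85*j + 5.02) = -4.43*j^2 + 7.74*j - 4.21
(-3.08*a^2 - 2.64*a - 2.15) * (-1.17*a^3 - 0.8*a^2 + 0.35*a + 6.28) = 3.6036*a^5 + 5.5528*a^4 + 3.5495*a^3 - 18.5464*a^2 - 17.3317*a - 13.502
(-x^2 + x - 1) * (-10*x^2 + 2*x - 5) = 10*x^4 - 12*x^3 + 17*x^2 - 7*x + 5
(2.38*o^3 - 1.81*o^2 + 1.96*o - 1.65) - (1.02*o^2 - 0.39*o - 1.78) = 2.38*o^3 - 2.83*o^2 + 2.35*o + 0.13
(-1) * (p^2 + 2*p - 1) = -p^2 - 2*p + 1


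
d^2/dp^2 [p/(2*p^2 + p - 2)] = 2*(p*(4*p + 1)^2 - (6*p + 1)*(2*p^2 + p - 2))/(2*p^2 + p - 2)^3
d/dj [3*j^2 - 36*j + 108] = 6*j - 36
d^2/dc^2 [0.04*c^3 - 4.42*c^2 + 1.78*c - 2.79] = 0.24*c - 8.84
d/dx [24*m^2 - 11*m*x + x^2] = -11*m + 2*x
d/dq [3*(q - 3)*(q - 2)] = 6*q - 15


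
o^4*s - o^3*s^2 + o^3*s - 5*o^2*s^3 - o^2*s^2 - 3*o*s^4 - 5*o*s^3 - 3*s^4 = (o - 3*s)*(o + s)^2*(o*s + s)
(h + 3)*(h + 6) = h^2 + 9*h + 18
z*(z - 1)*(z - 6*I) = z^3 - z^2 - 6*I*z^2 + 6*I*z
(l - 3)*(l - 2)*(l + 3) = l^3 - 2*l^2 - 9*l + 18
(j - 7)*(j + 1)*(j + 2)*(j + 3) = j^4 - j^3 - 31*j^2 - 71*j - 42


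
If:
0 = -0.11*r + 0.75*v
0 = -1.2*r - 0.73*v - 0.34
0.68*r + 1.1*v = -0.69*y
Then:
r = -0.26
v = -0.04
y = 0.32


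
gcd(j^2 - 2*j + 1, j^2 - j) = j - 1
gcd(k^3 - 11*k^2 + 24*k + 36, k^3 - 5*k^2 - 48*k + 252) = k^2 - 12*k + 36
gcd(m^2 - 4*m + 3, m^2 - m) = m - 1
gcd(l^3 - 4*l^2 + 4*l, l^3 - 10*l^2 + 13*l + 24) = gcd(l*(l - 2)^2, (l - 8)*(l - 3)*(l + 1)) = 1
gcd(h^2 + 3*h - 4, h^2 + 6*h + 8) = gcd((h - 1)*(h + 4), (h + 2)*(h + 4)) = h + 4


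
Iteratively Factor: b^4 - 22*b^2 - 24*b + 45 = (b + 3)*(b^3 - 3*b^2 - 13*b + 15) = (b - 5)*(b + 3)*(b^2 + 2*b - 3) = (b - 5)*(b + 3)^2*(b - 1)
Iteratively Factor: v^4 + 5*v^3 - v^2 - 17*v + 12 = (v + 4)*(v^3 + v^2 - 5*v + 3) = (v - 1)*(v + 4)*(v^2 + 2*v - 3) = (v - 1)*(v + 3)*(v + 4)*(v - 1)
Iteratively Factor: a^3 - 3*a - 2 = (a - 2)*(a^2 + 2*a + 1) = (a - 2)*(a + 1)*(a + 1)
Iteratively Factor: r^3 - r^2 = (r)*(r^2 - r) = r*(r - 1)*(r)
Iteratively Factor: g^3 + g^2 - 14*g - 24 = (g + 2)*(g^2 - g - 12) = (g - 4)*(g + 2)*(g + 3)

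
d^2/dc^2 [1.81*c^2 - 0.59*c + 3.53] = 3.62000000000000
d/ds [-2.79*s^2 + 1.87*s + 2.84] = 1.87 - 5.58*s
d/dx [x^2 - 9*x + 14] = 2*x - 9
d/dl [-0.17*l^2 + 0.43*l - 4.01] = 0.43 - 0.34*l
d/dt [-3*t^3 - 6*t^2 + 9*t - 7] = -9*t^2 - 12*t + 9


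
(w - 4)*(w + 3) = w^2 - w - 12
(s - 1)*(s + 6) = s^2 + 5*s - 6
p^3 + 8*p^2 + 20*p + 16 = (p + 2)^2*(p + 4)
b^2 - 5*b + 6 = (b - 3)*(b - 2)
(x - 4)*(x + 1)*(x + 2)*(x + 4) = x^4 + 3*x^3 - 14*x^2 - 48*x - 32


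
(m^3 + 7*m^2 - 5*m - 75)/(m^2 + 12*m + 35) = (m^2 + 2*m - 15)/(m + 7)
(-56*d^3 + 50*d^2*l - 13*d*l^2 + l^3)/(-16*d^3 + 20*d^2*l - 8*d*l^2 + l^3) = (7*d - l)/(2*d - l)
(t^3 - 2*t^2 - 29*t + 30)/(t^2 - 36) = (t^2 + 4*t - 5)/(t + 6)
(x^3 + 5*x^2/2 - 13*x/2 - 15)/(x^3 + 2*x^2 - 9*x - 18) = (x - 5/2)/(x - 3)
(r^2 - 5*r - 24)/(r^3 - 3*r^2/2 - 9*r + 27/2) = 2*(r - 8)/(2*r^2 - 9*r + 9)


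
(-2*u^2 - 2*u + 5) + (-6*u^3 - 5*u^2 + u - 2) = -6*u^3 - 7*u^2 - u + 3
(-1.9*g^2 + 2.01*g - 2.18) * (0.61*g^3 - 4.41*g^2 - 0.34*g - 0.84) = -1.159*g^5 + 9.6051*g^4 - 9.5479*g^3 + 10.5264*g^2 - 0.9472*g + 1.8312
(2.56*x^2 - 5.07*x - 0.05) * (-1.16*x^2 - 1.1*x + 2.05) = -2.9696*x^4 + 3.0652*x^3 + 10.883*x^2 - 10.3385*x - 0.1025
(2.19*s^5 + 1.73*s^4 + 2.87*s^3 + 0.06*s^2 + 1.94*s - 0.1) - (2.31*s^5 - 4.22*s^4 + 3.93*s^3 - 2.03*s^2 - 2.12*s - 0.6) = -0.12*s^5 + 5.95*s^4 - 1.06*s^3 + 2.09*s^2 + 4.06*s + 0.5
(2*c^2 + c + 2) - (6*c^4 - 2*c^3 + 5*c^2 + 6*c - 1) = -6*c^4 + 2*c^3 - 3*c^2 - 5*c + 3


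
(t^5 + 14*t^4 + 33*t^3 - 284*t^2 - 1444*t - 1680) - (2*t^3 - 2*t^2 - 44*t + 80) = t^5 + 14*t^4 + 31*t^3 - 282*t^2 - 1400*t - 1760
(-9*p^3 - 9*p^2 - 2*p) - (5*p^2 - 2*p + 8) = -9*p^3 - 14*p^2 - 8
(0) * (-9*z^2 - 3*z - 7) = 0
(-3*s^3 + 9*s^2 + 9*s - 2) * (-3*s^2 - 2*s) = 9*s^5 - 21*s^4 - 45*s^3 - 12*s^2 + 4*s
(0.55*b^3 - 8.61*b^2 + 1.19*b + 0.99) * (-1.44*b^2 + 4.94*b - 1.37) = -0.792*b^5 + 15.1154*b^4 - 45.0005*b^3 + 16.2487*b^2 + 3.2603*b - 1.3563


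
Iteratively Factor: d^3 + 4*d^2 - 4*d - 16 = (d - 2)*(d^2 + 6*d + 8) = (d - 2)*(d + 2)*(d + 4)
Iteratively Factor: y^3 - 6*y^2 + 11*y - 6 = (y - 1)*(y^2 - 5*y + 6) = (y - 2)*(y - 1)*(y - 3)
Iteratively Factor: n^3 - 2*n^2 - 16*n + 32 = (n - 2)*(n^2 - 16) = (n - 4)*(n - 2)*(n + 4)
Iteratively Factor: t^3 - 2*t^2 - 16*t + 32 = (t + 4)*(t^2 - 6*t + 8) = (t - 4)*(t + 4)*(t - 2)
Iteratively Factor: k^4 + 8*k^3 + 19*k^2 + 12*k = (k + 4)*(k^3 + 4*k^2 + 3*k) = (k + 3)*(k + 4)*(k^2 + k) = k*(k + 3)*(k + 4)*(k + 1)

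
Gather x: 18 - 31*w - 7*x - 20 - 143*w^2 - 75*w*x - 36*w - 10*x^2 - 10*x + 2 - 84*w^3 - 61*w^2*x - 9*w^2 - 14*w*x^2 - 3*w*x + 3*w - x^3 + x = -84*w^3 - 152*w^2 - 64*w - x^3 + x^2*(-14*w - 10) + x*(-61*w^2 - 78*w - 16)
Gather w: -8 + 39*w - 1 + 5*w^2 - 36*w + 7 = 5*w^2 + 3*w - 2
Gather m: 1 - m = 1 - m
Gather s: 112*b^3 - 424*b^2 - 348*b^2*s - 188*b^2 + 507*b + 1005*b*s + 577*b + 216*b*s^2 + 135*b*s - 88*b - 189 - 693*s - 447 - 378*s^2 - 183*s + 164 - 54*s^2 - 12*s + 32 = 112*b^3 - 612*b^2 + 996*b + s^2*(216*b - 432) + s*(-348*b^2 + 1140*b - 888) - 440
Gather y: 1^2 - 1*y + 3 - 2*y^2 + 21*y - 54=-2*y^2 + 20*y - 50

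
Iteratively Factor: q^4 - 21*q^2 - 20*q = (q - 5)*(q^3 + 5*q^2 + 4*q) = (q - 5)*(q + 4)*(q^2 + q) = (q - 5)*(q + 1)*(q + 4)*(q)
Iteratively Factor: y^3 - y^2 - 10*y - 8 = (y + 1)*(y^2 - 2*y - 8) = (y - 4)*(y + 1)*(y + 2)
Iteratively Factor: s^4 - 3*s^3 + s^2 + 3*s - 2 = (s - 2)*(s^3 - s^2 - s + 1) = (s - 2)*(s - 1)*(s^2 - 1) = (s - 2)*(s - 1)^2*(s + 1)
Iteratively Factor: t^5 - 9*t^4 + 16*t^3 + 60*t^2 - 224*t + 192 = (t + 3)*(t^4 - 12*t^3 + 52*t^2 - 96*t + 64) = (t - 4)*(t + 3)*(t^3 - 8*t^2 + 20*t - 16) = (t - 4)*(t - 2)*(t + 3)*(t^2 - 6*t + 8) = (t - 4)^2*(t - 2)*(t + 3)*(t - 2)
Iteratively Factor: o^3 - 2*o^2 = (o - 2)*(o^2) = o*(o - 2)*(o)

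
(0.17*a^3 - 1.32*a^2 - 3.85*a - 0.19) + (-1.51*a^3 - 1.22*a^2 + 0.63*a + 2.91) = -1.34*a^3 - 2.54*a^2 - 3.22*a + 2.72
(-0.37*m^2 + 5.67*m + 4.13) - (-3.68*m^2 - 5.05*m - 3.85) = 3.31*m^2 + 10.72*m + 7.98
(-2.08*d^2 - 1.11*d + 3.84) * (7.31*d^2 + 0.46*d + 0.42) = -15.2048*d^4 - 9.0709*d^3 + 26.6862*d^2 + 1.3002*d + 1.6128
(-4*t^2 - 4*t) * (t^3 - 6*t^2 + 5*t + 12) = -4*t^5 + 20*t^4 + 4*t^3 - 68*t^2 - 48*t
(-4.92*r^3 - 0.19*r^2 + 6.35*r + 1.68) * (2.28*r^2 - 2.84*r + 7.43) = -11.2176*r^5 + 13.5396*r^4 - 21.538*r^3 - 15.6153*r^2 + 42.4093*r + 12.4824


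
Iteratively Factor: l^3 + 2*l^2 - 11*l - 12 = (l + 1)*(l^2 + l - 12) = (l + 1)*(l + 4)*(l - 3)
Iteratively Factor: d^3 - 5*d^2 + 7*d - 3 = (d - 3)*(d^2 - 2*d + 1) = (d - 3)*(d - 1)*(d - 1)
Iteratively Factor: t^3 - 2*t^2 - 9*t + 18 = (t - 3)*(t^2 + t - 6) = (t - 3)*(t - 2)*(t + 3)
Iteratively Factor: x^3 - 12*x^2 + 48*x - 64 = (x - 4)*(x^2 - 8*x + 16) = (x - 4)^2*(x - 4)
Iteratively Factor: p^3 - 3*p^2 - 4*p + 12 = (p - 2)*(p^2 - p - 6) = (p - 2)*(p + 2)*(p - 3)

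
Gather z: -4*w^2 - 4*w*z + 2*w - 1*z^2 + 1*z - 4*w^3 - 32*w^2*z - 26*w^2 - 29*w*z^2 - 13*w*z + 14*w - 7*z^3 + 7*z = -4*w^3 - 30*w^2 + 16*w - 7*z^3 + z^2*(-29*w - 1) + z*(-32*w^2 - 17*w + 8)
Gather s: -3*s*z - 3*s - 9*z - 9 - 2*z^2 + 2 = s*(-3*z - 3) - 2*z^2 - 9*z - 7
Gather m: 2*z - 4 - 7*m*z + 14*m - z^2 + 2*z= m*(14 - 7*z) - z^2 + 4*z - 4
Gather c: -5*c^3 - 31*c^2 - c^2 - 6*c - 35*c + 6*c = -5*c^3 - 32*c^2 - 35*c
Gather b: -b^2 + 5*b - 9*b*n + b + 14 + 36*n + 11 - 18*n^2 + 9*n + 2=-b^2 + b*(6 - 9*n) - 18*n^2 + 45*n + 27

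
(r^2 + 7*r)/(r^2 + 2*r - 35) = r/(r - 5)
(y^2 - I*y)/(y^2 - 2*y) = (y - I)/(y - 2)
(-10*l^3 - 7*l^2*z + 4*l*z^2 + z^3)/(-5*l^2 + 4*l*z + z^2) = (-2*l^2 - l*z + z^2)/(-l + z)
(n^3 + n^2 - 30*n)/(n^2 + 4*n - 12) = n*(n - 5)/(n - 2)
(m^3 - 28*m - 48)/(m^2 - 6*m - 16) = (m^2 - 2*m - 24)/(m - 8)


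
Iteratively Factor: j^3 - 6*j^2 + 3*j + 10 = (j - 5)*(j^2 - j - 2) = (j - 5)*(j + 1)*(j - 2)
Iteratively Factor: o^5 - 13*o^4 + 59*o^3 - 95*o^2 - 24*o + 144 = (o - 4)*(o^4 - 9*o^3 + 23*o^2 - 3*o - 36) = (o - 4)*(o + 1)*(o^3 - 10*o^2 + 33*o - 36) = (o - 4)*(o - 3)*(o + 1)*(o^2 - 7*o + 12) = (o - 4)*(o - 3)^2*(o + 1)*(o - 4)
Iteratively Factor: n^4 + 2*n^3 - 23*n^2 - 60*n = (n)*(n^3 + 2*n^2 - 23*n - 60) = n*(n - 5)*(n^2 + 7*n + 12) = n*(n - 5)*(n + 3)*(n + 4)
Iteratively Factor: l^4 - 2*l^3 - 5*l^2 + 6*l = (l)*(l^3 - 2*l^2 - 5*l + 6) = l*(l - 1)*(l^2 - l - 6) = l*(l - 3)*(l - 1)*(l + 2)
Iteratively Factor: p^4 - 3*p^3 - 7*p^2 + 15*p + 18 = (p + 1)*(p^3 - 4*p^2 - 3*p + 18) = (p - 3)*(p + 1)*(p^2 - p - 6) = (p - 3)*(p + 1)*(p + 2)*(p - 3)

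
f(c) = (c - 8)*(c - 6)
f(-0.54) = 55.85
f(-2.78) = 94.65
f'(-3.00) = -20.00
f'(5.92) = -2.16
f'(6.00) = -2.00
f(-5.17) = 147.11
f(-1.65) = 73.82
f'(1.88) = -10.24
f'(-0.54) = -15.08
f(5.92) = 0.17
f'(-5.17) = -24.34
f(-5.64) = 158.77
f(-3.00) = 99.00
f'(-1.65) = -17.30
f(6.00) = 0.00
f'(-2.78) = -19.56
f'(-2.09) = -18.18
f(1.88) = 25.21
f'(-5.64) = -25.28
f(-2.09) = 81.63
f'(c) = 2*c - 14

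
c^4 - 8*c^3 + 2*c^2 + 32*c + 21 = (c - 7)*(c - 3)*(c + 1)^2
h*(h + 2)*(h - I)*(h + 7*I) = h^4 + 2*h^3 + 6*I*h^3 + 7*h^2 + 12*I*h^2 + 14*h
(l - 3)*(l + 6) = l^2 + 3*l - 18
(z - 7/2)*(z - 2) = z^2 - 11*z/2 + 7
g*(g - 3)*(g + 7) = g^3 + 4*g^2 - 21*g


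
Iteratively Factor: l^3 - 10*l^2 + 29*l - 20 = (l - 1)*(l^2 - 9*l + 20) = (l - 4)*(l - 1)*(l - 5)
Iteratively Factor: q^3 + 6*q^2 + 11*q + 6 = (q + 2)*(q^2 + 4*q + 3) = (q + 2)*(q + 3)*(q + 1)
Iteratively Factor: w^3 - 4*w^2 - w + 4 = (w - 4)*(w^2 - 1) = (w - 4)*(w - 1)*(w + 1)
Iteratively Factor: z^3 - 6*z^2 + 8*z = (z - 4)*(z^2 - 2*z) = (z - 4)*(z - 2)*(z)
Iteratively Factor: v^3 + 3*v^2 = (v + 3)*(v^2) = v*(v + 3)*(v)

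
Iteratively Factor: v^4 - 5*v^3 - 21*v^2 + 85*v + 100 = (v - 5)*(v^3 - 21*v - 20) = (v - 5)*(v + 4)*(v^2 - 4*v - 5) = (v - 5)^2*(v + 4)*(v + 1)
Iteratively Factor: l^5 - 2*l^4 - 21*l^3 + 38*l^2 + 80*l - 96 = (l - 4)*(l^4 + 2*l^3 - 13*l^2 - 14*l + 24) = (l - 4)*(l + 4)*(l^3 - 2*l^2 - 5*l + 6) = (l - 4)*(l + 2)*(l + 4)*(l^2 - 4*l + 3) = (l - 4)*(l - 1)*(l + 2)*(l + 4)*(l - 3)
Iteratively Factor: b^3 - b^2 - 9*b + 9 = (b - 1)*(b^2 - 9) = (b - 1)*(b + 3)*(b - 3)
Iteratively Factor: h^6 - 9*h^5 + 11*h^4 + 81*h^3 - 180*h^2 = (h + 3)*(h^5 - 12*h^4 + 47*h^3 - 60*h^2) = h*(h + 3)*(h^4 - 12*h^3 + 47*h^2 - 60*h) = h*(h - 3)*(h + 3)*(h^3 - 9*h^2 + 20*h) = h*(h - 5)*(h - 3)*(h + 3)*(h^2 - 4*h) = h*(h - 5)*(h - 4)*(h - 3)*(h + 3)*(h)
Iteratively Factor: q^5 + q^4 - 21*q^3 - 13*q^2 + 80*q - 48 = (q - 1)*(q^4 + 2*q^3 - 19*q^2 - 32*q + 48) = (q - 1)*(q + 3)*(q^3 - q^2 - 16*q + 16) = (q - 1)*(q + 3)*(q + 4)*(q^2 - 5*q + 4) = (q - 1)^2*(q + 3)*(q + 4)*(q - 4)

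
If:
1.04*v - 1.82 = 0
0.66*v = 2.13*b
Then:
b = 0.54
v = 1.75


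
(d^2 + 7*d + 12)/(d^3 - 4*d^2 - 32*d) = (d + 3)/(d*(d - 8))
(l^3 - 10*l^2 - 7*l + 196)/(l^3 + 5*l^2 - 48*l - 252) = (l^2 - 3*l - 28)/(l^2 + 12*l + 36)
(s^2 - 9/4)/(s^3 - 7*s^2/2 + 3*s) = (s + 3/2)/(s*(s - 2))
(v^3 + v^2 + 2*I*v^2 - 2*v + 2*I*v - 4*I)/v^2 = v + 1 + 2*I - 2/v + 2*I/v - 4*I/v^2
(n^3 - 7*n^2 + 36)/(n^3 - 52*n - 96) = (n^2 - 9*n + 18)/(n^2 - 2*n - 48)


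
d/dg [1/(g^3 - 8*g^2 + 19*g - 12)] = (-3*g^2 + 16*g - 19)/(g^3 - 8*g^2 + 19*g - 12)^2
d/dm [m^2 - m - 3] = 2*m - 1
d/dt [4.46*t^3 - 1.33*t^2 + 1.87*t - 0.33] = 13.38*t^2 - 2.66*t + 1.87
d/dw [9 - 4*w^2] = -8*w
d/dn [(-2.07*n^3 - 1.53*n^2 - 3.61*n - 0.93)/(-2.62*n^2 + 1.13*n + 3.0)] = (5.4234*n^4 - 4.6782*n^3 - 29.8171*n^2 - 14.0532*n - 9.7791)/(6.8644*n^4 - 5.9212*n^3 - 14.4431*n^2 + 6.78*n + 9.0)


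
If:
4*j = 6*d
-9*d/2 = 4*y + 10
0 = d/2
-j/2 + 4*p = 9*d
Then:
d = 0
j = 0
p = 0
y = -5/2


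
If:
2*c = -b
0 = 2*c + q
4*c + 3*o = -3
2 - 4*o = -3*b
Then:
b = -18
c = 9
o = -13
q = -18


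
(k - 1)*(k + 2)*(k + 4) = k^3 + 5*k^2 + 2*k - 8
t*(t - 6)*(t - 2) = t^3 - 8*t^2 + 12*t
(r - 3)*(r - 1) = r^2 - 4*r + 3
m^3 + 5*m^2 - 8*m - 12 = (m - 2)*(m + 1)*(m + 6)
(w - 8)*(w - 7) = w^2 - 15*w + 56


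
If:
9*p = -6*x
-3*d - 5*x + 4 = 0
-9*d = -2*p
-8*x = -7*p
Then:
No Solution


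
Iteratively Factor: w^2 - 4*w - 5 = (w + 1)*(w - 5)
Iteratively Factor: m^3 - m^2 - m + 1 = (m + 1)*(m^2 - 2*m + 1) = (m - 1)*(m + 1)*(m - 1)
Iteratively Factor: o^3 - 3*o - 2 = (o - 2)*(o^2 + 2*o + 1) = (o - 2)*(o + 1)*(o + 1)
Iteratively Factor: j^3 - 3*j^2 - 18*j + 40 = (j - 5)*(j^2 + 2*j - 8) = (j - 5)*(j - 2)*(j + 4)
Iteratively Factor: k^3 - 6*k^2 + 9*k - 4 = (k - 1)*(k^2 - 5*k + 4) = (k - 1)^2*(k - 4)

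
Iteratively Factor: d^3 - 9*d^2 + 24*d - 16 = (d - 4)*(d^2 - 5*d + 4) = (d - 4)^2*(d - 1)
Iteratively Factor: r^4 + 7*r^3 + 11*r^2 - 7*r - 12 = (r + 3)*(r^3 + 4*r^2 - r - 4) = (r + 1)*(r + 3)*(r^2 + 3*r - 4) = (r - 1)*(r + 1)*(r + 3)*(r + 4)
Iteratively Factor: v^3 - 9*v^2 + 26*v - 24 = (v - 2)*(v^2 - 7*v + 12) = (v - 4)*(v - 2)*(v - 3)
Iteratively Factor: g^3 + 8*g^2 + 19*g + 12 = (g + 1)*(g^2 + 7*g + 12) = (g + 1)*(g + 3)*(g + 4)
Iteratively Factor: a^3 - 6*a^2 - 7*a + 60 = (a - 5)*(a^2 - a - 12) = (a - 5)*(a + 3)*(a - 4)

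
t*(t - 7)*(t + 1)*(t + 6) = t^4 - 43*t^2 - 42*t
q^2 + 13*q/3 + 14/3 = (q + 2)*(q + 7/3)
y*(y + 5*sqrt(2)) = y^2 + 5*sqrt(2)*y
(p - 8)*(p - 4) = p^2 - 12*p + 32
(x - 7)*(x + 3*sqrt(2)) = x^2 - 7*x + 3*sqrt(2)*x - 21*sqrt(2)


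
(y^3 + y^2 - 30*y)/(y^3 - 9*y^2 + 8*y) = (y^2 + y - 30)/(y^2 - 9*y + 8)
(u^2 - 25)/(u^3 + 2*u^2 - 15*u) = (u - 5)/(u*(u - 3))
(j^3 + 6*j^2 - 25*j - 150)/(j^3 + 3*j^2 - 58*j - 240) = (j - 5)/(j - 8)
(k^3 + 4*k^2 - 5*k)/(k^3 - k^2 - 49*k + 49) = k*(k + 5)/(k^2 - 49)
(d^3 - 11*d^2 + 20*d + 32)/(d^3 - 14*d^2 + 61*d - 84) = (d^2 - 7*d - 8)/(d^2 - 10*d + 21)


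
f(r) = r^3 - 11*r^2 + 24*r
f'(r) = 3*r^2 - 22*r + 24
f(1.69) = 13.97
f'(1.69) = -4.61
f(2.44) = 7.60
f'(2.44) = -11.82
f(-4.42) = -407.33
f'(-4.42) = 179.85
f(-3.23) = -225.98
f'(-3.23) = 126.36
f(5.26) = -32.57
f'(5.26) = -8.72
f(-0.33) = -9.15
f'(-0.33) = 31.59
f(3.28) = -4.33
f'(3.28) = -15.88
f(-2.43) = -137.62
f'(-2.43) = 95.17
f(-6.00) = -756.00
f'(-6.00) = 264.00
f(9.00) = 54.00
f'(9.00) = 69.00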